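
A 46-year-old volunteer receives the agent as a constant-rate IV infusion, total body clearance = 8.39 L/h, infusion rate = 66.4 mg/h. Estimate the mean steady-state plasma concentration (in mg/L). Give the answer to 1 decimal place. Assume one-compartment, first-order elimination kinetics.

7.9 mg/L

At steady state Css = R₀ / CL = 66.4 / 8.390 = 7.914 mg/L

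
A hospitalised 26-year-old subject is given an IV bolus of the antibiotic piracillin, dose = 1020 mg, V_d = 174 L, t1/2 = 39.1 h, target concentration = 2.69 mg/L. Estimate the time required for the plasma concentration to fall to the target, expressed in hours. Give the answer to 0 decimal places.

44 h

C₀ = Dose / Vd = 1020 / 174 = 5.862 mg/L
k = ln2 / t½ = 0.693147 / 39.1 = 0.01773 h⁻¹
t = ln(C₀ / C) / k = ln(5.862 / 2.69) / 0.01773
  = ln(2.179) / 0.01773 = 0.7789 / 0.01773 = 43.93 h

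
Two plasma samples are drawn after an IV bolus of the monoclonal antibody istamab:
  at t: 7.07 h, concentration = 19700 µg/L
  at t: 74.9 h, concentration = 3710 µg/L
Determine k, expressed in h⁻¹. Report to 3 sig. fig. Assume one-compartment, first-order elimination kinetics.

k = ln(C₁/C₂) / (t₂ − t₁) = ln(19700/3710) / (74.9 − 7.07)
  = 1.670 / 67.83 = 0.02462 h⁻¹

0.0246 h⁻¹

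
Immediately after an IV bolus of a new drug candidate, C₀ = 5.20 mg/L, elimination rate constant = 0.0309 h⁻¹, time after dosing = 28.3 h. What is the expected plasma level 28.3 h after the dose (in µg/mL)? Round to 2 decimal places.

2.17 µg/mL

C = C₀ · e^(−k·t) = 5.200 × e^(−0.03090 × 28.3)
  = 5.200 × 0.4171 = 2.169 mg/L
(2.169 mg/L = 2.169 µg/mL)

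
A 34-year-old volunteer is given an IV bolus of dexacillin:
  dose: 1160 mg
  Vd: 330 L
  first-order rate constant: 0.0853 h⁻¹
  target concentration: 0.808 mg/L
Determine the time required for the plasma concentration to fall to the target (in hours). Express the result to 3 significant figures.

C₀ = Dose / Vd = 1160 / 330 = 3.515 mg/L
t = ln(C₀ / C) / k = ln(3.515 / 0.808) / 0.08530
  = ln(4.350) / 0.08530 = 1.470 / 0.08530 = 17.23 h

17.2 h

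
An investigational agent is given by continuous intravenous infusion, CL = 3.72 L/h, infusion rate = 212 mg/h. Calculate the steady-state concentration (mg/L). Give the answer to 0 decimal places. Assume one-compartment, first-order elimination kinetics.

At steady state Css = R₀ / CL = 212 / 3.720 = 56.99 mg/L

57 mg/L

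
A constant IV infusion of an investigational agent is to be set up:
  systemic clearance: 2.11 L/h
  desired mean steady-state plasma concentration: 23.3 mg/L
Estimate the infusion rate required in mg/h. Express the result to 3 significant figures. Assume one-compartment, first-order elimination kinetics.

49.2 mg/h

At steady state, infusion rate R₀ = Css × CL = 23.3 × 2.110 = 49.16 mg/h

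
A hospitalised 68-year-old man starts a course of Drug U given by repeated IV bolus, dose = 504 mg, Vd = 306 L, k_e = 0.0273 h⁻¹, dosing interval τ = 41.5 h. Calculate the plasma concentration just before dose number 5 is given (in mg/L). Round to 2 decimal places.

0.77 mg/L

C₀ per dose = Dose / Vd = 504 / 306 = 1.647 mg/L
Fraction remaining after one interval: r = e^(−kτ) = e^(−0.02730 × 41.5) = 0.3221
Before dose 5, 4 doses have been given (aged 1τ, 2τ, 3τ, 4τ).
C_trough = C₀ × (r + r² + … + r^4) = C₀ × r(1−r^4)/(1−r)
        = 1.647 × 0.3221 × (1 − 0.01076) / (1 − 0.3221) = 0.7741 mg/L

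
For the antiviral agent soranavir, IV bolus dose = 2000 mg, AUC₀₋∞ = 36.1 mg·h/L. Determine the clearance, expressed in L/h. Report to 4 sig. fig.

55.40 L/h

CL = Dose / AUC = 2000 / 36.1 = 55.40 L/h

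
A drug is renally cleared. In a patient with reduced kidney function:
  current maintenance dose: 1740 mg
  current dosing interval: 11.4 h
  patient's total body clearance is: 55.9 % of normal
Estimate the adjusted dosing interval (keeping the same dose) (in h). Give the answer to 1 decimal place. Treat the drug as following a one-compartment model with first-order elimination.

To keep the same average steady-state level, dosing rate must scale with clearance.
CL ratio = 55.9 / 100 = 0.5590
New interval (same dose) = 11.4 / 0.5590 = 20.39 h

20.4 h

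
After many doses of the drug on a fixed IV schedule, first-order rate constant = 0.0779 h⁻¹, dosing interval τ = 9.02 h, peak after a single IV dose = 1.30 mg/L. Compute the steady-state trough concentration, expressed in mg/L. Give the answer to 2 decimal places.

e^(−kτ) = e^(−0.07790 × 9.02) = 0.4953
Accumulation ratio R = 1 / (1 − e^(−kτ)) = 1 / (1 − 0.4953) = 1.981
Steady-state trough = C₀ × R × e^(−kτ) = 1.30 × 1.981 × 0.4953 = 1.276 mg/L

1.28 mg/L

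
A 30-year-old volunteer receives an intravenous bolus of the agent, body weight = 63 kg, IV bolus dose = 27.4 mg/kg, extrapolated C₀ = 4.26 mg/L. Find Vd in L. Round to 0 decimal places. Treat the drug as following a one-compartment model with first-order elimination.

Dose = 27.4 × 63 = 1726 mg
Vd = Dose / C₀ = 1726 / 4.26 = 405.2 L

405 L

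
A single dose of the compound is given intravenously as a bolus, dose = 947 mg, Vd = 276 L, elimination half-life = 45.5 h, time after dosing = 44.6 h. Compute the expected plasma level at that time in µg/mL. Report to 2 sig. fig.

1.7 µg/mL

C₀ = Dose / Vd = 947.0 / 276 = 3.431 mg/L
k = ln2 / t½ = 0.693147 / 45.5 = 0.01523 h⁻¹
C = C₀ · e^(−k·t) = 3.431 × e^(−0.01523 × 44.6)
  = 3.431 × 0.5070 = 1.740 mg/L
(1.740 mg/L = 1.740 µg/mL)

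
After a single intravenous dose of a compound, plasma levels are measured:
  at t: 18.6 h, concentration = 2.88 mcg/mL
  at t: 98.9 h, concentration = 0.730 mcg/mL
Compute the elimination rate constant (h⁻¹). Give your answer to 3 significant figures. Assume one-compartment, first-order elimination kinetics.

0.0171 h⁻¹

k = ln(C₁/C₂) / (t₂ − t₁) = ln(2.88/0.730) / (98.9 − 18.6)
  = 1.373 / 80.30 = 0.01710 h⁻¹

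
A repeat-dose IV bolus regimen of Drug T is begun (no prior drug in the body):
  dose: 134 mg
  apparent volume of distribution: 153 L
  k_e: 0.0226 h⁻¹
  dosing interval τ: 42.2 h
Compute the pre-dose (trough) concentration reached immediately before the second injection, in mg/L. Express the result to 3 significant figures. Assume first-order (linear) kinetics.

C₀ per dose = Dose / Vd = 134 / 153 = 0.8758 mg/L
Fraction remaining after one interval: r = e^(−kτ) = e^(−0.02260 × 42.2) = 0.3853
Before dose 2, 1 dose has been given (aged 1τ).
C_trough = C₀ × r = 0.8758 × 0.3853 = 0.3374 mg/L

0.337 mg/L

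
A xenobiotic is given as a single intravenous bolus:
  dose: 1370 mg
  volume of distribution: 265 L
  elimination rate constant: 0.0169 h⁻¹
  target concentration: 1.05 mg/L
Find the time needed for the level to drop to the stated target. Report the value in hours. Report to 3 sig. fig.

94.3 h

C₀ = Dose / Vd = 1370 / 265 = 5.170 mg/L
t = ln(C₀ / C) / k = ln(5.170 / 1.05) / 0.01690
  = ln(4.924) / 0.01690 = 1.594 / 0.01690 = 94.32 h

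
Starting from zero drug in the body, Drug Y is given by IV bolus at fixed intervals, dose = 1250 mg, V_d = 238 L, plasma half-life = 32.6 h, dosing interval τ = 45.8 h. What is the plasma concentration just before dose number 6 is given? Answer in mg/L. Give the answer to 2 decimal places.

C₀ per dose = Dose / Vd = 1250 / 238 = 5.252 mg/L
k = ln2 / t½ = 0.693147 / 32.6 = 0.02126 h⁻¹
Fraction remaining after one interval: r = e^(−kτ) = e^(−0.02126 × 45.8) = 0.3777
Before dose 6, 5 doses have been given (aged 1τ, 2τ, 3τ, 4τ, 5τ).
C_trough = C₀ × (r + r² + … + r^5) = C₀ × r(1−r^5)/(1−r)
        = 5.252 × 0.3777 × (1 − 0.007687) / (1 − 0.3777) = 3.163 mg/L

3.16 mg/L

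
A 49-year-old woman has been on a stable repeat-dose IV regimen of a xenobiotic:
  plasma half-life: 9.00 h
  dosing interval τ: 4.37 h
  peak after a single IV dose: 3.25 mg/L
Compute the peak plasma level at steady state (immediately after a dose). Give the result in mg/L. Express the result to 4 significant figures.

k = ln2 / t½ = 0.693147 / 9.00 = 0.07702 h⁻¹
e^(−kτ) = e^(−0.07702 × 4.37) = 0.7142
Accumulation ratio R = 1 / (1 − e^(−kτ)) = 1 / (1 − 0.7142) = 3.499
Steady-state peak = C₀ × R = 3.25 × 3.499 = 11.37 mg/L

11.37 mg/L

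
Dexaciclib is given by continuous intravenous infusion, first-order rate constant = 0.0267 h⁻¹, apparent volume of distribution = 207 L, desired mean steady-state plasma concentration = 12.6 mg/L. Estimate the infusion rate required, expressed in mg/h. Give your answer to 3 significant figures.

69.6 mg/h

CL = k × Vd = 0.02670 × 207 = 5.527 L/h
At steady state, infusion rate R₀ = Css × CL = 12.6 × 5.527 = 69.64 mg/h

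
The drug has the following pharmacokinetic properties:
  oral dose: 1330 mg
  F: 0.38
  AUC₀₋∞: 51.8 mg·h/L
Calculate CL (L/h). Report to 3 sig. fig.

CL = F·Dose / AUC = 0.38 × 1330 / 51.8 = 9.757 L/h

9.76 L/h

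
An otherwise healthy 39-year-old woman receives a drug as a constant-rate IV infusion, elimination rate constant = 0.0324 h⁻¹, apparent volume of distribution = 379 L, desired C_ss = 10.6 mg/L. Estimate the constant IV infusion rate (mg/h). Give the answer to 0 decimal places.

CL = k × Vd = 0.03240 × 379 = 12.28 L/h
At steady state, infusion rate R₀ = Css × CL = 10.6 × 12.28 = 130.2 mg/h

130 mg/h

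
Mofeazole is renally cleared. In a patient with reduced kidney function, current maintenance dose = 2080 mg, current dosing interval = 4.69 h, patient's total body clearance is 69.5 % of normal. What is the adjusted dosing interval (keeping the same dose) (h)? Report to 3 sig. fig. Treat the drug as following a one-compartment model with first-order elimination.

To keep the same average steady-state level, dosing rate must scale with clearance.
CL ratio = 69.5 / 100 = 0.6950
New interval (same dose) = 4.69 / 0.6950 = 6.748 h

6.75 h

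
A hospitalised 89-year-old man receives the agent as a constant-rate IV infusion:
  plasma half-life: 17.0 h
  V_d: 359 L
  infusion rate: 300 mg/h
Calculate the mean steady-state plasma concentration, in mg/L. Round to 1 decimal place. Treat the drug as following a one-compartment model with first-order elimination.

k = ln2 / t½ = 0.693147 / 17.0 = 0.04077 h⁻¹
CL = k × Vd = 0.04077 × 359 = 14.64 L/h
At steady state Css = R₀ / CL = 300 / 14.64 = 20.49 mg/L

20.5 mg/L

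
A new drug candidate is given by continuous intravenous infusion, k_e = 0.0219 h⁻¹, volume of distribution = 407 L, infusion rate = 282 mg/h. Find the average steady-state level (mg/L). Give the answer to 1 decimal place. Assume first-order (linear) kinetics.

CL = k × Vd = 0.02190 × 407 = 8.913 L/h
At steady state Css = R₀ / CL = 282 / 8.913 = 31.64 mg/L

31.6 mg/L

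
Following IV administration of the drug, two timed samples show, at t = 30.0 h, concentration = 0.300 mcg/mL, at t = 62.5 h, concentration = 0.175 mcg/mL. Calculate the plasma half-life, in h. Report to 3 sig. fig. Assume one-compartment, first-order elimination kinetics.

41.8 h

k = ln(C₁/C₂) / (t₂ − t₁) = ln(0.300/0.175) / (62.5 − 30.0)
  = 0.5390 / 32.50 = 0.01658 h⁻¹
t½ = ln2 / k = 0.693147 / 0.01658 = 41.81 h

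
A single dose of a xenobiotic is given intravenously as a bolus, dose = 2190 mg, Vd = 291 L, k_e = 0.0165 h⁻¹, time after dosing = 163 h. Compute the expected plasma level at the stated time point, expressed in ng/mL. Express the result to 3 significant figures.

511 ng/mL

C₀ = Dose / Vd = 2190 / 291 = 7.526 mg/L
C = C₀ · e^(−k·t) = 7.526 × e^(−0.01650 × 163)
  = 7.526 × 0.06791 = 0.5111 mg/L
Convert: 0.5111 mg/L × 1000 = 511.1 ng/mL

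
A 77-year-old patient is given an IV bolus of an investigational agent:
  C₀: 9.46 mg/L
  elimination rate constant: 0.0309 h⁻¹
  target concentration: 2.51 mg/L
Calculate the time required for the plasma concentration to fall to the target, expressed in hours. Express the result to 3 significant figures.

t = ln(C₀ / C) / k = ln(9.460 / 2.51) / 0.03090
  = ln(3.769) / 0.03090 = 1.327 / 0.03090 = 42.94 h

42.9 h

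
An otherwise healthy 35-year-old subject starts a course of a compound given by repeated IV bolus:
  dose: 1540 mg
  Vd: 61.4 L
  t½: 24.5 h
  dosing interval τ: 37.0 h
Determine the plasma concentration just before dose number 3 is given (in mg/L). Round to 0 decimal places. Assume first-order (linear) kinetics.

12 mg/L

C₀ per dose = Dose / Vd = 1540 / 61.4 = 25.08 mg/L
k = ln2 / t½ = 0.693147 / 24.5 = 0.02829 h⁻¹
Fraction remaining after one interval: r = e^(−kτ) = e^(−0.02829 × 37.0) = 0.3511
Before dose 3, 2 doses have been given (aged 1τ, 2τ).
C_trough = C₀ × (r + r²) = 25.08 × (0.3511 + 0.1233) = 11.90 mg/L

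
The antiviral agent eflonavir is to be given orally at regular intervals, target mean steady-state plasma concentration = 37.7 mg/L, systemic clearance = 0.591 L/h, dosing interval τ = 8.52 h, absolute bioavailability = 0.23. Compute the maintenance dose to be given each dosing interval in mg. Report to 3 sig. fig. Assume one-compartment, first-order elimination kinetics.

825 mg

At steady state, F × (Dose/τ) = Css × CL.
Dose = Css × CL × τ / F = 37.7 × 0.5910 × 8.52 / 0.23 = 825.4 mg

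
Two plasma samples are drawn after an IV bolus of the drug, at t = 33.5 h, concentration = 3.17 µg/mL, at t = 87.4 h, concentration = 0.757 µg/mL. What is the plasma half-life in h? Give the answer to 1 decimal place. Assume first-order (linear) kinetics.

k = ln(C₁/C₂) / (t₂ − t₁) = ln(3.17/0.757) / (87.4 − 33.5)
  = 1.432 / 53.90 = 0.02657 h⁻¹
t½ = ln2 / k = 0.693147 / 0.02657 = 26.09 h

26.1 h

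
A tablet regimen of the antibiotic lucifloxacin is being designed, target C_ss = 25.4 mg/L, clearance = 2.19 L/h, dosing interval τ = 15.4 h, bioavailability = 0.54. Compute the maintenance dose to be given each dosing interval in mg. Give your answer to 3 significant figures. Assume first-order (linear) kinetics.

At steady state, F × (Dose/τ) = Css × CL.
Dose = Css × CL × τ / F = 25.4 × 2.190 × 15.4 / 0.54 = 1586 mg

1590 mg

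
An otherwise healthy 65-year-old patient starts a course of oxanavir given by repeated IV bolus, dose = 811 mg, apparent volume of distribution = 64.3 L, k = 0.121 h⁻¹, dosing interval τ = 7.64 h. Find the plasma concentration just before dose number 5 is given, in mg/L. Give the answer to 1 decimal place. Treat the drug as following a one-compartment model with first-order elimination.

8.1 mg/L

C₀ per dose = Dose / Vd = 811 / 64.3 = 12.61 mg/L
Fraction remaining after one interval: r = e^(−kτ) = e^(−0.1210 × 7.64) = 0.3968
Before dose 5, 4 doses have been given (aged 1τ, 2τ, 3τ, 4τ).
C_trough = C₀ × (r + r² + … + r^4) = C₀ × r(1−r^4)/(1−r)
        = 12.61 × 0.3968 × (1 − 0.02479) / (1 − 0.3968) = 8.090 mg/L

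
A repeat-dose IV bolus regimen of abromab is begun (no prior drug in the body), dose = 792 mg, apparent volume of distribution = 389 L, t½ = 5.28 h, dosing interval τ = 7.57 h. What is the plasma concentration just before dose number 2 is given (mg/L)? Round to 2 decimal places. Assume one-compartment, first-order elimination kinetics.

0.75 mg/L

C₀ per dose = Dose / Vd = 792 / 389 = 2.036 mg/L
k = ln2 / t½ = 0.693147 / 5.28 = 0.1313 h⁻¹
Fraction remaining after one interval: r = e^(−kτ) = e^(−0.1313 × 7.57) = 0.3701
Before dose 2, 1 dose has been given (aged 1τ).
C_trough = C₀ × r = 2.036 × 0.3701 = 0.7535 mg/L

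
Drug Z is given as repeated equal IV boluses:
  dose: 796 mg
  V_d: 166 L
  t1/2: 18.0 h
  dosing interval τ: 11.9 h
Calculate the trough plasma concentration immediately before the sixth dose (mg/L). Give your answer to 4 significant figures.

7.415 mg/L

C₀ per dose = Dose / Vd = 796 / 166 = 4.795 mg/L
k = ln2 / t½ = 0.693147 / 18.0 = 0.03851 h⁻¹
Fraction remaining after one interval: r = e^(−kτ) = e^(−0.03851 × 11.9) = 0.6324
Before dose 6, 5 doses have been given (aged 1τ, 2τ, 3τ, 4τ, 5τ).
C_trough = C₀ × (r + r² + … + r^5) = C₀ × r(1−r^5)/(1−r)
        = 4.795 × 0.6324 × (1 − 0.1011) / (1 − 0.6324) = 7.415 mg/L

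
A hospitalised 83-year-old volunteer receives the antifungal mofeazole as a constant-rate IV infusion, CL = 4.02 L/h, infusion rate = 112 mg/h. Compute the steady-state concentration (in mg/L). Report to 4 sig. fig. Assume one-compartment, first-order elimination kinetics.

At steady state Css = R₀ / CL = 112 / 4.020 = 27.86 mg/L

27.86 mg/L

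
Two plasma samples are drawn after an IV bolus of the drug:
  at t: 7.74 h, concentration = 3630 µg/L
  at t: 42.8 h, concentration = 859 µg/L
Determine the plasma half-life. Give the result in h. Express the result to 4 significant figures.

16.86 h

k = ln(C₁/C₂) / (t₂ − t₁) = ln(3630/859) / (42.8 − 7.74)
  = 1.441 / 35.06 = 0.04110 h⁻¹
t½ = ln2 / k = 0.693147 / 0.04110 = 16.86 h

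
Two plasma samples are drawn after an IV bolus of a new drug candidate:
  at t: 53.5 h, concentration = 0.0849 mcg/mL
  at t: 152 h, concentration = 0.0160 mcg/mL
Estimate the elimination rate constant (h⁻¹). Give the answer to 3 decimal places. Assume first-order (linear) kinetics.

0.017 h⁻¹

k = ln(C₁/C₂) / (t₂ − t₁) = ln(0.0849/0.0160) / (152 − 53.5)
  = 1.669 / 98.50 = 0.01694 h⁻¹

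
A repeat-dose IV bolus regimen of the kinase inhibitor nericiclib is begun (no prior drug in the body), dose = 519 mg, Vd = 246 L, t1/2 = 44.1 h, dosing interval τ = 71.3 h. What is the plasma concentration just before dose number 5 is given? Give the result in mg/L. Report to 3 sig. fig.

C₀ per dose = Dose / Vd = 519 / 246 = 2.110 mg/L
k = ln2 / t½ = 0.693147 / 44.1 = 0.01572 h⁻¹
Fraction remaining after one interval: r = e^(−kτ) = e^(−0.01572 × 71.3) = 0.3260
Before dose 5, 4 doses have been given (aged 1τ, 2τ, 3τ, 4τ).
C_trough = C₀ × (r + r² + … + r^4) = C₀ × r(1−r^4)/(1−r)
        = 2.110 × 0.3260 × (1 − 0.01129) / (1 − 0.3260) = 1.009 mg/L

1.01 mg/L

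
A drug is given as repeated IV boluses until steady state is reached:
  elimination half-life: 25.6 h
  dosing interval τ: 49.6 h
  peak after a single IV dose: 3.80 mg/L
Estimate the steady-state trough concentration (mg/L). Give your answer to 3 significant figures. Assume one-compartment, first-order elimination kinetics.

1.34 mg/L

k = ln2 / t½ = 0.693147 / 25.6 = 0.02708 h⁻¹
e^(−kτ) = e^(−0.02708 × 49.6) = 0.2610
Accumulation ratio R = 1 / (1 − e^(−kτ)) = 1 / (1 − 0.2610) = 1.353
Steady-state trough = C₀ × R × e^(−kτ) = 3.80 × 1.353 × 0.2610 = 1.342 mg/L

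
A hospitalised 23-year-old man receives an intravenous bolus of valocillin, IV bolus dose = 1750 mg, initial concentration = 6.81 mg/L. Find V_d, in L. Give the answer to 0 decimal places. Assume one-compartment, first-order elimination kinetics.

257 L

Vd = Dose / C₀ = 1750 / 6.81 = 257.0 L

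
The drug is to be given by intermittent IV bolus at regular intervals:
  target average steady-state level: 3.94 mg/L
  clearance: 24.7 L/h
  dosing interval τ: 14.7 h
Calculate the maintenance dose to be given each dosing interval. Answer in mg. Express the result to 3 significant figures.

1430 mg

At steady state, Dose/τ = Css × CL.
Dose = Css × CL × τ = 3.94 × 24.70 × 14.7 = 1431 mg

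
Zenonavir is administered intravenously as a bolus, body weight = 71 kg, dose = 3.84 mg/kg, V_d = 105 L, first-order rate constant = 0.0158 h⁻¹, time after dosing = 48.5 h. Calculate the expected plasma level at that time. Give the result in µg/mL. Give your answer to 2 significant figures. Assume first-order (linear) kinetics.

1.2 µg/mL

Total dose = 3.84 × 71 = 272.6 mg
C₀ = Dose / Vd = 272.6 / 105 = 2.596 mg/L
C = C₀ · e^(−k·t) = 2.596 × e^(−0.01580 × 48.5)
  = 2.596 × 0.4647 = 1.206 mg/L
(1.206 mg/L = 1.206 µg/mL)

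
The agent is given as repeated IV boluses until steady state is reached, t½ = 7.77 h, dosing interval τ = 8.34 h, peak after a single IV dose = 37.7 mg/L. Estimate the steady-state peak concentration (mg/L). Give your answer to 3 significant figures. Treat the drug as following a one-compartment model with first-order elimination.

71.8 mg/L

k = ln2 / t½ = 0.693147 / 7.77 = 0.08921 h⁻¹
e^(−kτ) = e^(−0.08921 × 8.34) = 0.4752
Accumulation ratio R = 1 / (1 − e^(−kτ)) = 1 / (1 − 0.4752) = 1.905
Steady-state peak = C₀ × R = 37.7 × 1.905 = 71.82 mg/L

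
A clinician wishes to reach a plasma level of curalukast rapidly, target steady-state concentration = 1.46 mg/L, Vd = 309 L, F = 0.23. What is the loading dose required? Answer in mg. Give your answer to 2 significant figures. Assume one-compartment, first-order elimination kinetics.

LD = Css × Vd / F = 1.46 × 309 / 0.23 = 1961 mg

2000 mg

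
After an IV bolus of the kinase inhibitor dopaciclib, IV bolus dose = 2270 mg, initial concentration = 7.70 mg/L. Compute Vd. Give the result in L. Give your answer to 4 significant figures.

294.8 L

Vd = Dose / C₀ = 2270 / 7.70 = 294.8 L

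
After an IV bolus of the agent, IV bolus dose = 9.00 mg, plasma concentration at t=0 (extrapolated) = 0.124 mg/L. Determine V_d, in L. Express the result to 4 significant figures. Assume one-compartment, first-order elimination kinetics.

72.58 L

Vd = Dose / C₀ = 9.000 / 0.124 = 72.58 L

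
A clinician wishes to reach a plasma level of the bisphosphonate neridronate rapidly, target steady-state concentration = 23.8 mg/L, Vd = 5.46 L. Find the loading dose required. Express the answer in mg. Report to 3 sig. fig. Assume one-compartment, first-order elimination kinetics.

LD = Css × Vd = 23.8 × 5.46 = 129.9 mg

130 mg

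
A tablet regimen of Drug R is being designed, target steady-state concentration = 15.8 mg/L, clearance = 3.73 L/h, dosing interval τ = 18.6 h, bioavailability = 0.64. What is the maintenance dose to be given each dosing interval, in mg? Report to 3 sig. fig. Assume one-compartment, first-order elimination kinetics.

1710 mg

At steady state, F × (Dose/τ) = Css × CL.
Dose = Css × CL × τ / F = 15.8 × 3.730 × 18.6 / 0.64 = 1713 mg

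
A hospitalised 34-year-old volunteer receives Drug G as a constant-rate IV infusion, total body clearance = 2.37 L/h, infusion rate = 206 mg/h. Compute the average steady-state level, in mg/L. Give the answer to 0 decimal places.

87 mg/L

At steady state Css = R₀ / CL = 206 / 2.370 = 86.92 mg/L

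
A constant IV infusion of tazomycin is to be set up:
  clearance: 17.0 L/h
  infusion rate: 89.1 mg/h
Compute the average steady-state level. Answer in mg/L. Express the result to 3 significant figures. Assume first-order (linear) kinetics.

5.24 mg/L

At steady state Css = R₀ / CL = 89.1 / 17.00 = 5.241 mg/L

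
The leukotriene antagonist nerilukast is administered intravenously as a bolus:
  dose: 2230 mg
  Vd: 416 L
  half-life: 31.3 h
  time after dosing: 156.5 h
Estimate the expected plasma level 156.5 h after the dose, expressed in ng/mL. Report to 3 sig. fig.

C₀ = Dose / Vd = 2230 / 416 = 5.361 mg/L
k = ln2 / t½ = 0.693147 / 31.3 = 0.02215 h⁻¹
t / t½ = 156.5 / 31.3 = 5 half-lives
C = C₀ × (1/2)^5 = 5.361 × 0.03125 = 0.1675 mg/L
Convert: 0.1675 mg/L × 1000 = 167.5 ng/mL

168 ng/mL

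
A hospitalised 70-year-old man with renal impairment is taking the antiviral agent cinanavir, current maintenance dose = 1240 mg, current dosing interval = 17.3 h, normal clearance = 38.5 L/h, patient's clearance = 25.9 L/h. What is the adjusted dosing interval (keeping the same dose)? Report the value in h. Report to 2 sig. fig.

26 h

To keep the same average steady-state level, dosing rate must scale with clearance.
CL ratio = 25.9 / 38.5 = 0.6727
New interval (same dose) = 17.3 / 0.6727 = 25.72 h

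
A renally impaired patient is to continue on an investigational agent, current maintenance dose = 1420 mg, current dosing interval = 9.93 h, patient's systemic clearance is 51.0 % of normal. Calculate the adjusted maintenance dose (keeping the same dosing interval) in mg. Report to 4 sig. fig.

To keep the same average steady-state level, dosing rate must scale with clearance.
CL ratio = 51.0 / 100 = 0.5100
New dose (same interval) = 1420 × 0.5100 = 724.2 mg

724.2 mg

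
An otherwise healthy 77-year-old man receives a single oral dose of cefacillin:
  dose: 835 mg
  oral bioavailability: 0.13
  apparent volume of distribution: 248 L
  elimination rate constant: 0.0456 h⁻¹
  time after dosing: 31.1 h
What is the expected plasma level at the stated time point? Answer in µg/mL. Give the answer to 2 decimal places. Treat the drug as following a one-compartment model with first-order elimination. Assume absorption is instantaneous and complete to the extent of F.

Amount reaching circulation = F × Dose = 0.13 × 835.0 = 108.6 mg
C₀ = F·Dose / Vd = 108.6 / 248 = 0.4379 mg/L
C = C₀ · e^(−k·t) = 0.4379 × e^(−0.04560 × 31.1)
  = 0.4379 × 0.2422 = 0.1061 mg/L
(0.1061 mg/L = 0.1061 µg/mL)

0.11 µg/mL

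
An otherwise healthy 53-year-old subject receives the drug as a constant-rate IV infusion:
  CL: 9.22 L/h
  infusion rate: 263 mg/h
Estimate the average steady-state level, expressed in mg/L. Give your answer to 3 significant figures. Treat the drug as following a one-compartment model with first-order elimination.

At steady state Css = R₀ / CL = 263 / 9.220 = 28.52 mg/L

28.5 mg/L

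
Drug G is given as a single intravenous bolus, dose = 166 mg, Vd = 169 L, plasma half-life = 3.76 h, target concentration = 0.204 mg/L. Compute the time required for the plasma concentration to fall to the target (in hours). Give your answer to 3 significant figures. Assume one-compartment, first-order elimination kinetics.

C₀ = Dose / Vd = 166.0 / 169 = 0.9822 mg/L
k = ln2 / t½ = 0.693147 / 3.76 = 0.1843 h⁻¹
t = ln(C₀ / C) / k = ln(0.9822 / 0.204) / 0.1843
  = ln(4.815) / 0.1843 = 1.572 / 0.1843 = 8.530 h

8.53 h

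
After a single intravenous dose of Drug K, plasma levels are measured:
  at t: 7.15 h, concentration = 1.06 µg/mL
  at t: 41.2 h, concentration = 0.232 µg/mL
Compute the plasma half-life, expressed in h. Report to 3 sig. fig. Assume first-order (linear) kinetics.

k = ln(C₁/C₂) / (t₂ − t₁) = ln(1.06/0.232) / (41.2 − 7.15)
  = 1.519 / 34.05 = 0.04461 h⁻¹
t½ = ln2 / k = 0.693147 / 0.04461 = 15.54 h

15.5 h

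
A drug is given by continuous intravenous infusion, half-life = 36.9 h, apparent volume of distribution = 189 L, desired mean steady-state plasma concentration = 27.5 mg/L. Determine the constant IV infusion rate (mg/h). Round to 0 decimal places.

98 mg/h

k = ln2 / t½ = 0.693147 / 36.9 = 0.01878 h⁻¹
CL = k × Vd = 0.01878 × 189 = 3.549 L/h
At steady state, infusion rate R₀ = Css × CL = 27.5 × 3.549 = 97.60 mg/h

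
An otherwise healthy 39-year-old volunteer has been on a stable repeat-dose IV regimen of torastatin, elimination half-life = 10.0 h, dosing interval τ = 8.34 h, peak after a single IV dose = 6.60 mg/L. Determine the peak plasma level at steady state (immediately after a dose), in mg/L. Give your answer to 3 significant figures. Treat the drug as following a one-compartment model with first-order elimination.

15.0 mg/L

k = ln2 / t½ = 0.693147 / 10.0 = 0.06931 h⁻¹
e^(−kτ) = e^(−0.06931 × 8.34) = 0.5610
Accumulation ratio R = 1 / (1 − e^(−kτ)) = 1 / (1 − 0.5610) = 2.278
Steady-state peak = C₀ × R = 6.60 × 2.278 = 15.03 mg/L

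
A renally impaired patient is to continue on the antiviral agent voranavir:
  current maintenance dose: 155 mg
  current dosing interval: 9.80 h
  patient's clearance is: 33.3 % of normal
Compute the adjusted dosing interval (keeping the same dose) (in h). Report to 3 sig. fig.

To keep the same average steady-state level, dosing rate must scale with clearance.
CL ratio = 33.3 / 100 = 0.3330
New interval (same dose) = 9.80 / 0.3330 = 29.43 h

29.4 h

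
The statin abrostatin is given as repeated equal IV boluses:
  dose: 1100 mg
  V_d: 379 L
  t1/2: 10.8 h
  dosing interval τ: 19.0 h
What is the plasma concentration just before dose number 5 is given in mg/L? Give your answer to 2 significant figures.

C₀ per dose = Dose / Vd = 1100 / 379 = 2.902 mg/L
k = ln2 / t½ = 0.693147 / 10.8 = 0.06418 h⁻¹
Fraction remaining after one interval: r = e^(−kτ) = e^(−0.06418 × 19.0) = 0.2954
Before dose 5, 4 doses have been given (aged 1τ, 2τ, 3τ, 4τ).
C_trough = C₀ × (r + r² + … + r^4) = C₀ × r(1−r^4)/(1−r)
        = 2.902 × 0.2954 × (1 − 0.007615) / (1 − 0.2954) = 1.207 mg/L

1.2 mg/L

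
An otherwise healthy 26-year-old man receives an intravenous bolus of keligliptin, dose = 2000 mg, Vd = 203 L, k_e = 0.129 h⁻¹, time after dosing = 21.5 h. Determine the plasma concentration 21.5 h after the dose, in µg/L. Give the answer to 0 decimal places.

C₀ = Dose / Vd = 2000 / 203 = 9.852 mg/L
C = C₀ · e^(−k·t) = 9.852 × e^(−0.1290 × 21.5)
  = 9.852 × 0.06244 = 0.6152 mg/L
Convert: 0.6152 mg/L × 1000 = 615.2 µg/L

615 µg/L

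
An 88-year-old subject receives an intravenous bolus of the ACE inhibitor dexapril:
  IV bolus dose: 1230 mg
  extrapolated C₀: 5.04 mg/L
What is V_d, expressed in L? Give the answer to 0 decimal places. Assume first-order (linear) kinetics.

Vd = Dose / C₀ = 1230 / 5.04 = 244.0 L

244 L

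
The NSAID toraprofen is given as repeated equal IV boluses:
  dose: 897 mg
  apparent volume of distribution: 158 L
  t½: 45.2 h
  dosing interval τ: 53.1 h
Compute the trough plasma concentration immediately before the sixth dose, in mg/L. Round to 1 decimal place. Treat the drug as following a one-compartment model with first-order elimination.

C₀ per dose = Dose / Vd = 897 / 158 = 5.677 mg/L
k = ln2 / t½ = 0.693147 / 45.2 = 0.01534 h⁻¹
Fraction remaining after one interval: r = e^(−kτ) = e^(−0.01534 × 53.1) = 0.4428
Before dose 6, 5 doses have been given (aged 1τ, 2τ, 3τ, 4τ, 5τ).
C_trough = C₀ × (r + r² + … + r^5) = C₀ × r(1−r^5)/(1−r)
        = 5.677 × 0.4428 × (1 − 0.01702) / (1 − 0.4428) = 4.435 mg/L

4.4 mg/L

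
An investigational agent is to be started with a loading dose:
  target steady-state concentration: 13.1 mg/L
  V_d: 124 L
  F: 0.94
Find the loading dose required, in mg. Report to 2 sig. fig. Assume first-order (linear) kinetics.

1700 mg

LD = Css × Vd / F = 13.1 × 124 / 0.94 = 1728 mg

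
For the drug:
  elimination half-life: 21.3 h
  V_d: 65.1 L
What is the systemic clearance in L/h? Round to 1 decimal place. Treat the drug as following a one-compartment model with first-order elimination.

2.1 L/h

k = ln2 / t½ = 0.693147 / 21.3 = 0.03254 h⁻¹
CL = k × Vd = 0.03254 × 65.1 = 2.118 L/h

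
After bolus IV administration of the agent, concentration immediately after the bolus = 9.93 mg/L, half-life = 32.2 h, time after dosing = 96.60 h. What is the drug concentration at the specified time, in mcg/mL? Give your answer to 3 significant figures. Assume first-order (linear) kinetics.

1.24 mcg/mL

k = ln2 / t½ = 0.693147 / 32.2 = 0.02153 h⁻¹
t / t½ = 96.60 / 32.2 = 3 half-lives
C = C₀ × (1/2)^3 = 9.930 × 0.1250 = 1.241 mg/L
(1.241 mg/L = 1.241 mcg/mL)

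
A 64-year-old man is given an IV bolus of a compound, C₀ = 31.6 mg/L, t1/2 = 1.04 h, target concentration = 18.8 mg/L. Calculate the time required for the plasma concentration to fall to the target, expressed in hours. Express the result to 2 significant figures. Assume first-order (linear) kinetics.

0.78 h

k = ln2 / t½ = 0.693147 / 1.04 = 0.6665 h⁻¹
t = ln(C₀ / C) / k = ln(31.60 / 18.8) / 0.6665
  = ln(1.681) / 0.6665 = 0.5194 / 0.6665 = 0.7793 h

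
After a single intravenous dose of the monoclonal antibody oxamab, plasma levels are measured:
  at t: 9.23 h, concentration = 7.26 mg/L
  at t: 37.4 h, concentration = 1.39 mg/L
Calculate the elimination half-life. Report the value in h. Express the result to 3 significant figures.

k = ln(C₁/C₂) / (t₂ − t₁) = ln(7.26/1.39) / (37.4 − 9.23)
  = 1.653 / 28.17 = 0.05868 h⁻¹
t½ = ln2 / k = 0.693147 / 0.05868 = 11.81 h

11.8 h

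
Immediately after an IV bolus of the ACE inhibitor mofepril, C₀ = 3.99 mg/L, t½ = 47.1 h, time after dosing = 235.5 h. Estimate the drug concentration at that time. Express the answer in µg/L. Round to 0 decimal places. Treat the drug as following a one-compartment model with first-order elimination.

k = ln2 / t½ = 0.693147 / 47.1 = 0.01472 h⁻¹
t / t½ = 235.5 / 47.1 = 5 half-lives
C = C₀ × (1/2)^5 = 3.990 × 0.03125 = 0.1247 mg/L
Convert: 0.1247 mg/L × 1000 = 124.7 µg/L

125 µg/L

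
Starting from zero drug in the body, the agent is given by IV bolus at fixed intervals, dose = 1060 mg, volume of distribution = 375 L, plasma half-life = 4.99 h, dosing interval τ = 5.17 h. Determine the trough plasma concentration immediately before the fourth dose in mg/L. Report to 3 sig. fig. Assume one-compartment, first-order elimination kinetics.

2.38 mg/L

C₀ per dose = Dose / Vd = 1060 / 375 = 2.827 mg/L
k = ln2 / t½ = 0.693147 / 4.99 = 0.1389 h⁻¹
Fraction remaining after one interval: r = e^(−kτ) = e^(−0.1389 × 5.17) = 0.4877
Before dose 4, 3 doses have been given (aged 1τ, 2τ, 3τ).
C_trough = C₀ × (r + r² + … + r^3) = C₀ × r(1−r^3)/(1−r)
        = 2.827 × 0.4877 × (1 − 0.1160) / (1 − 0.4877) = 2.379 mg/L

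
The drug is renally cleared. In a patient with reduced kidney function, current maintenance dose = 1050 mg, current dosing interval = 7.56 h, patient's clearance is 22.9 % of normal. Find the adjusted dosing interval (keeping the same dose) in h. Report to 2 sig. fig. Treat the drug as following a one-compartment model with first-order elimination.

33 h

To keep the same average steady-state level, dosing rate must scale with clearance.
CL ratio = 22.9 / 100 = 0.2290
New interval (same dose) = 7.56 / 0.2290 = 33.01 h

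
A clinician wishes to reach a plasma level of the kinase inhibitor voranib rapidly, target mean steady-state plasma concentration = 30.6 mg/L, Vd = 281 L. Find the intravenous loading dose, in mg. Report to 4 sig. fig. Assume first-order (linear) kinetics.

8599 mg

LD = Css × Vd = 30.6 × 281 = 8599 mg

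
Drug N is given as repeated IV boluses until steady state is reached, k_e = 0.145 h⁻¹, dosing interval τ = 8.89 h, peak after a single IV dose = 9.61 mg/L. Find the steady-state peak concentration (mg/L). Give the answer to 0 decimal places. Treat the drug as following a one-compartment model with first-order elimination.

13 mg/L

e^(−kτ) = e^(−0.1450 × 8.89) = 0.2755
Accumulation ratio R = 1 / (1 − e^(−kτ)) = 1 / (1 − 0.2755) = 1.380
Steady-state peak = C₀ × R = 9.61 × 1.380 = 13.26 mg/L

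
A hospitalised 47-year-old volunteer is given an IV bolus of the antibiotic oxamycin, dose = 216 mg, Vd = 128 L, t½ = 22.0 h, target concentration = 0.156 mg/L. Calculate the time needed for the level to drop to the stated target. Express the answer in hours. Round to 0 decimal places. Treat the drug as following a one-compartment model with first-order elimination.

C₀ = Dose / Vd = 216.0 / 128 = 1.688 mg/L
k = ln2 / t½ = 0.693147 / 22.0 = 0.03151 h⁻¹
t = ln(C₀ / C) / k = ln(1.688 / 0.156) / 0.03151
  = ln(10.82) / 0.03151 = 2.381 / 0.03151 = 75.56 h

76 h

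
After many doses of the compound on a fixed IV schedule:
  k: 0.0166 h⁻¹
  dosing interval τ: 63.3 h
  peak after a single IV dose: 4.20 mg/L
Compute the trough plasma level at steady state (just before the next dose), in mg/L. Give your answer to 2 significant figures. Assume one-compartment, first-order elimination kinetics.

2.3 mg/L

e^(−kτ) = e^(−0.01660 × 63.3) = 0.3497
Accumulation ratio R = 1 / (1 − e^(−kτ)) = 1 / (1 − 0.3497) = 1.538
Steady-state trough = C₀ × R × e^(−kτ) = 4.20 × 1.538 × 0.3497 = 2.259 mg/L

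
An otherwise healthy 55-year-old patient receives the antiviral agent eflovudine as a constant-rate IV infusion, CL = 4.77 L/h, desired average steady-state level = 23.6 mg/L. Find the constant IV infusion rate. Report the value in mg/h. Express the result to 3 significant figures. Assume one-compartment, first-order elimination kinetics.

At steady state, infusion rate R₀ = Css × CL = 23.6 × 4.770 = 112.6 mg/h

113 mg/h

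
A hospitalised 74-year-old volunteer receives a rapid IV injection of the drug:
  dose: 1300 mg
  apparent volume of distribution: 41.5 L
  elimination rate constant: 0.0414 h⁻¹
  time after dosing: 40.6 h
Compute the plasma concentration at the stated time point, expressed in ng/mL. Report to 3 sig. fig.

5830 ng/mL

C₀ = Dose / Vd = 1300 / 41.5 = 31.33 mg/L
C = C₀ · e^(−k·t) = 31.33 × e^(−0.04140 × 40.6)
  = 31.33 × 0.1862 = 5.834 mg/L
Convert: 5.834 mg/L × 1000 = 5834 ng/mL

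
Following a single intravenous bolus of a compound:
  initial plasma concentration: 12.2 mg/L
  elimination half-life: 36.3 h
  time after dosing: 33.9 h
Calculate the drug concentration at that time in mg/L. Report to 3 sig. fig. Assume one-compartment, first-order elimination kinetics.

6.39 mg/L

k = ln2 / t½ = 0.693147 / 36.3 = 0.01909 h⁻¹
C = C₀ · e^(−k·t) = 12.20 × e^(−0.01909 × 33.9)
  = 12.20 × 0.5235 = 6.387 mg/L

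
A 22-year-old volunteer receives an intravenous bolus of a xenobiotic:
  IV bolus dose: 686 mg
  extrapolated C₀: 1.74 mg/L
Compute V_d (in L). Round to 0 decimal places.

Vd = Dose / C₀ = 686.0 / 1.74 = 394.3 L

394 L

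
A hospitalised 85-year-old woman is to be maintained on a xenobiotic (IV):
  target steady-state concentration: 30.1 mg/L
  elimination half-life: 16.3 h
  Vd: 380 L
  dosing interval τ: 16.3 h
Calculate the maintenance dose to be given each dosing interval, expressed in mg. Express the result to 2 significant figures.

k = ln2 / t½ = 0.693147 / 16.3 = 0.04252 h⁻¹
CL = k × Vd = 0.04252 × 380 = 16.16 L/h
At steady state, Dose/τ = Css × CL.
Dose = Css × CL × τ = 30.1 × 16.16 × 16.3 = 7929 mg

7900 mg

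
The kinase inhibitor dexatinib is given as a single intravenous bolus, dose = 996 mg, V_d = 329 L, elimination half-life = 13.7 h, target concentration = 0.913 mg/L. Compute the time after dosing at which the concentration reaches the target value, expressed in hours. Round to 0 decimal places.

24 h

C₀ = Dose / Vd = 996.0 / 329 = 3.027 mg/L
k = ln2 / t½ = 0.693147 / 13.7 = 0.05059 h⁻¹
t = ln(C₀ / C) / k = ln(3.027 / 0.913) / 0.05059
  = ln(3.315) / 0.05059 = 1.198 / 0.05059 = 23.68 h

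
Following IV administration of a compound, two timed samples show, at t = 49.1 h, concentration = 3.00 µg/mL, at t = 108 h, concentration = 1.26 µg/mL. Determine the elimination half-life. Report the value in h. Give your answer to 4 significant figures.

k = ln(C₁/C₂) / (t₂ − t₁) = ln(3.00/1.26) / (108 − 49.1)
  = 0.8675 / 58.90 = 0.01473 h⁻¹
t½ = ln2 / k = 0.693147 / 0.01473 = 47.06 h

47.06 h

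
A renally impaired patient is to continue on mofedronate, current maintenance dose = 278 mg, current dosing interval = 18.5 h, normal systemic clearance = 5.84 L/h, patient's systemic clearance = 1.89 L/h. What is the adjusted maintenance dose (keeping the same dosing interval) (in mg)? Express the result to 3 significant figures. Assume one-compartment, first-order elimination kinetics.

90.0 mg

To keep the same average steady-state level, dosing rate must scale with clearance.
CL ratio = 1.89 / 5.84 = 0.3236
New dose (same interval) = 278 × 0.3236 = 89.96 mg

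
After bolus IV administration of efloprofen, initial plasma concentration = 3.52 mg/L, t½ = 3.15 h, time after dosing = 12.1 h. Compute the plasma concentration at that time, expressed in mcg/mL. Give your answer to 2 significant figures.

k = ln2 / t½ = 0.693147 / 3.15 = 0.2200 h⁻¹
C = C₀ · e^(−k·t) = 3.520 × e^(−0.2200 × 12.1)
  = 3.520 × 0.06981 = 0.2457 mg/L
(0.2457 mg/L = 0.2457 mcg/mL)

0.25 mcg/mL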